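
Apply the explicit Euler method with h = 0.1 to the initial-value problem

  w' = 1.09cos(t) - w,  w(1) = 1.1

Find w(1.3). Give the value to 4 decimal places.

0.9336

Euler: w_{n+1} = w_n + h·f(t_n, w_n).
t=1.000000, w=1.100000: f=-0.511070 → w ← 1.100000 + 0.1·(-0.511070) = 1.048893
t=1.100000, w=1.048893: f=-0.554473 → w ← 1.048893 + 0.1·(-0.554473) = 0.993446
t=1.200000, w=0.993446: f=-0.598476 → w ← 0.993446 + 0.1·(-0.598476) = 0.933598
w(1.3) ≈ 0.9336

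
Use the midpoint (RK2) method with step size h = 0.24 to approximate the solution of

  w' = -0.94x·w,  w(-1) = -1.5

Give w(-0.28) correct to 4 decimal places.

Midpoint: k1 = f(x_n, w_n); k2 = f(x_n + h/2, w_n + (h/2)·k1); w_{n+1} = w_n + h·k2.
x=-1.000000, w=-1.500000:
  k1 = f(-1.000000, -1.500000) = -1.410000
  k2 = f(-0.880000, -1.669200) = -1.380762
  w ← -1.500000 + 0.24·(-1.380762) = -1.831383
x=-0.760000, w=-1.831383:
  k1 = f(-0.760000, -1.831383) = -1.308340
  k2 = f(-0.640000, -1.988384) = -1.196212
  w ← -1.831383 + 0.24·(-1.196212) = -2.118474
x=-0.520000, w=-2.118474:
  k1 = f(-0.520000, -2.118474) = -1.035510
  k2 = f(-0.400000, -2.242735) = -0.843268
  w ← -2.118474 + 0.24·(-0.843268) = -2.320858
w(-0.28) ≈ -2.3209

-2.3209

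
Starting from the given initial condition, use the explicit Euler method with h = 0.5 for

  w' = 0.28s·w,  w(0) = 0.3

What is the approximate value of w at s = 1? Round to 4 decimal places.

Euler: w_{n+1} = w_n + h·f(s_n, w_n).
s=0.000000, w=0.300000: f=0.000000 → w ← 0.300000 + 0.5·0.000000 = 0.300000
s=0.500000, w=0.300000: f=0.042000 → w ← 0.300000 + 0.5·0.042000 = 0.321000
w(1) ≈ 0.3210

0.3210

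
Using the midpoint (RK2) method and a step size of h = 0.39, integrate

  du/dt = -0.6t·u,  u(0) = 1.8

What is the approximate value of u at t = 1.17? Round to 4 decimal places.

1.1838

Midpoint: k1 = f(t_n, u_n); k2 = f(t_n + h/2, u_n + (h/2)·k1); u_{n+1} = u_n + h·k2.
t=0.000000, u=1.800000:
  k1 = f(0.000000, 1.800000) = 0.000000
  k2 = f(0.195000, 1.800000) = -0.210600
  u ← 1.800000 + 0.39·(-0.210600) = 1.717866
t=0.390000, u=1.717866:
  k1 = f(0.390000, 1.717866) = -0.401981
  k2 = f(0.585000, 1.639480) = -0.575457
  u ← 1.717866 + 0.39·(-0.575457) = 1.493438
t=0.780000, u=1.493438:
  k1 = f(0.780000, 1.493438) = -0.698929
  k2 = f(0.975000, 1.357146) = -0.793931
  u ← 1.493438 + 0.39·(-0.793931) = 1.183805
u(1.17) ≈ 1.1838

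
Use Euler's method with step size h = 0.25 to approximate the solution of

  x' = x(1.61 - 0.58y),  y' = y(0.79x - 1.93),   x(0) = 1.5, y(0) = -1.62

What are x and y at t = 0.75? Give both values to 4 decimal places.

6.2397, -1.7057

Euler on (x,y): x_{n+1} = x_n + h·x', y_{n+1} = y_n + h·y'.
0.000000: (1.500000, -1.620000); f=(3.824400, 1.206900) → (2.456100, -1.318275)
0.250000: (2.456100, -1.318275); f=(5.832254, -0.013603) → (3.914163, -1.321676)
0.500000: (3.914163, -1.321676); f=(9.302291, -1.536037) → (6.239736, -1.705685)
(x(0.75), y(0.75)) ≈ (6.2397, -1.7057)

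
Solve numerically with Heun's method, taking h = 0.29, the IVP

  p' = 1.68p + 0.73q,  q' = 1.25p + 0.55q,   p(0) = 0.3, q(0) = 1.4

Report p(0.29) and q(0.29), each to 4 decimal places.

0.8855, 1.8387

Heun on (p,q): k1 = f(t_n, state_n); k2 = f(t_n + h, state_n + h·k1); state_{n+1} = state_n + (h/2)·(k1 + k2).
0.000000: (0.300000, 1.400000)
  k1 = (1.526000, 1.145000)
  predictor → (0.742540, 1.732050)
  k2 = (2.511864, 1.880802)
  → (0.885490, 1.838741)
(p(0.29), q(0.29)) ≈ (0.8855, 1.8387)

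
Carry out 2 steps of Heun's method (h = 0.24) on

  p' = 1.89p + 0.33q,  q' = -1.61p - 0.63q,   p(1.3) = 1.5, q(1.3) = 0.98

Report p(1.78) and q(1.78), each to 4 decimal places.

Heun on (p,q): k1 = f(t_n, state_n); k2 = f(t_n + h, state_n + h·k1); state_{n+1} = state_n + (h/2)·(k1 + k2).
1.300000: (1.500000, 0.980000)
  k1 = (3.158400, -3.032400)
  predictor → (2.258016, 0.252224)
  k2 = (4.350884, -3.794307)
  → (2.401114, 0.160795)
1.540000: (2.401114, 0.160795)
  k1 = (4.591168, -3.967095)
  predictor → (3.502994, -0.791308)
  k2 = (6.359528, -5.141297)
  → (3.715198, -0.932212)
(p(1.78), q(1.78)) ≈ (3.7152, -0.9322)

3.7152, -0.9322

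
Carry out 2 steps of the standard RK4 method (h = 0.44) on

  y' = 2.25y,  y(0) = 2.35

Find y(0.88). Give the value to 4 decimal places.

16.9012

RK4: k1 = f(t_n, y_n); k2 = f(t_n + h/2, y_n + (h/2)·k1); k3 = f(t_n + h/2, y_n + (h/2)·k2); k4 = f(t_n + h, y_n + h·k3); y_{n+1} = y_n + (h/6)·(k1 + 2k2 + 2k3 + k4).
t=0.000000, y=2.350000:
  k1 = f(0.000000, 2.350000) = 5.287500
  k2 = f(0.220000, 3.513250) = 7.904813
  k3 = f(0.220000, 4.089059) = 9.200382
  k4 = f(0.440000, 6.398168) = 14.395878
  y ← 2.350000 + (0.44/6)·(k1 + 2k2 + 2k3 + k4) = 6.302210
t=0.440000, y=6.302210:
  k1 = f(0.440000, 6.302210) = 14.179972
  k2 = f(0.660000, 9.421803) = 21.199058
  k3 = f(0.660000, 10.966002) = 24.673505
  k4 = f(0.880000, 17.158552) = 38.606742
  y ← 6.302210 + (0.44/6)·(k1 + 2k2 + 2k3 + k4) = 16.901211
y(0.88) ≈ 16.9012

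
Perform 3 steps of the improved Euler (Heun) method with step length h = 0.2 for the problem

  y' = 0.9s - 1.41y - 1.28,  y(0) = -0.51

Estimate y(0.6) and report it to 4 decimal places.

Heun: k1 = f(s_n, y_n); k2 = f(s_n + h, y_n + h·k1); y_{n+1} = y_n + (h/2)·(k1 + k2).
s=0.000000, y=-0.510000:
  k1 = f(0.000000, -0.510000) = -0.560900
  k2 = f(0.200000, -0.622180) = -0.222726
  y ← -0.510000 + (0.2/2)·(-0.560900 + (-0.222726)) = -0.588363
s=0.200000, y=-0.588363:
  k1 = f(0.200000, -0.588363) = -0.270409
  k2 = f(0.400000, -0.642444) = -0.014153
  y ← -0.588363 + (0.2/2)·(-0.270409 + (-0.014153)) = -0.616819
s=0.400000, y=-0.616819:
  k1 = f(0.400000, -0.616819) = -0.050285
  k2 = f(0.600000, -0.626876) = 0.143895
  y ← -0.616819 + (0.2/2)·(-0.050285 + 0.143895) = -0.607458
y(0.6) ≈ -0.6075

-0.6075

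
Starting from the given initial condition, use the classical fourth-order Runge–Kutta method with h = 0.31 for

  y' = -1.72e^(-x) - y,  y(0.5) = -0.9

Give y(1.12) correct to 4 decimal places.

-0.8321

RK4: k1 = f(x_n, y_n); k2 = f(x_n + h/2, y_n + (h/2)·k1); k3 = f(x_n + h/2, y_n + (h/2)·k2); k4 = f(x_n + h, y_n + h·k3); y_{n+1} = y_n + (h/6)·(k1 + 2k2 + 2k3 + k4).
x=0.500000, y=-0.900000:
  k1 = f(0.500000, -0.900000) = -0.143233
  k2 = f(0.655000, -0.922201) = 0.028761
  k3 = f(0.655000, -0.895542) = 0.002102
  k4 = f(0.810000, -0.899348) = 0.134193
  y ← -0.900000 + (0.31/6)·(k1 + 2k2 + 2k3 + k4) = -0.897278
x=0.810000, y=-0.897278:
  k1 = f(0.810000, -0.897278) = 0.132122
  k2 = f(0.965000, -0.876799) = 0.221508
  k3 = f(0.965000, -0.862944) = 0.207653
  k4 = f(1.120000, -0.832905) = 0.271704
  y ← -0.897278 + (0.31/6)·(k1 + 2k2 + 2k3 + k4) = -0.832067
y(1.12) ≈ -0.8321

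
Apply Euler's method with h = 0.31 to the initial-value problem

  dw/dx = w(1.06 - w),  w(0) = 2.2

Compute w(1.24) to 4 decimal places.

1.1381

Euler: w_{n+1} = w_n + h·f(x_n, w_n).
x=0.000000, w=2.200000: f=-2.508000 → w ← 2.200000 + 0.31·(-2.508000) = 1.422520
x=0.310000, w=1.422520: f=-0.515692 → w ← 1.422520 + 0.31·(-0.515692) = 1.262655
x=0.620000, w=1.262655: f=-0.255884 → w ← 1.262655 + 0.31·(-0.255884) = 1.183331
x=0.930000, w=1.183331: f=-0.145942 → w ← 1.183331 + 0.31·(-0.145942) = 1.138089
w(1.24) ≈ 1.1381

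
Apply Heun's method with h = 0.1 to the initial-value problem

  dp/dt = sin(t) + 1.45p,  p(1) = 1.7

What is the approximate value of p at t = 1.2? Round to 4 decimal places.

Heun: k1 = f(t_n, p_n); k2 = f(t_n + h, p_n + h·k1); p_{n+1} = p_n + (h/2)·(k1 + k2).
t=1.000000, p=1.700000:
  k1 = f(1.000000, 1.700000) = 3.306471
  k2 = f(1.100000, 2.030647) = 3.835646
  p ← 1.700000 + (0.1/2)·(3.306471 + 3.835646) = 2.057106
t=1.100000, p=2.057106:
  k1 = f(1.100000, 2.057106) = 3.874011
  k2 = f(1.200000, 2.444507) = 4.476574
  p ← 2.057106 + (0.1/2)·(3.874011 + 4.476574) = 2.474635
p(1.2) ≈ 2.4746

2.4746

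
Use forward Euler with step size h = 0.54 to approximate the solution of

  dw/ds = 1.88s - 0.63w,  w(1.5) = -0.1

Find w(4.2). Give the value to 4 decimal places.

7.8167

Euler: w_{n+1} = w_n + h·f(s_n, w_n).
s=1.500000, w=-0.100000: f=2.883000 → w ← -0.100000 + 0.54·2.883000 = 1.456820
s=2.040000, w=1.456820: f=2.917403 → w ← 1.456820 + 0.54·2.917403 = 3.032218
s=2.580000, w=3.032218: f=2.940103 → w ← 3.032218 + 0.54·2.940103 = 4.619873
s=3.120000, w=4.619873: f=2.955080 → w ← 4.619873 + 0.54·2.955080 = 6.215616
s=3.660000, w=6.215616: f=2.964962 → w ← 6.215616 + 0.54·2.964962 = 7.816696
w(4.2) ≈ 7.8167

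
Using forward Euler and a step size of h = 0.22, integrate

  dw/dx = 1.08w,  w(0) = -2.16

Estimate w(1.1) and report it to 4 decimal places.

Euler: w_{n+1} = w_n + h·f(x_n, w_n).
x=0.000000, w=-2.160000: f=-2.332800 → w ← -2.160000 + 0.22·(-2.332800) = -2.673216
x=0.220000, w=-2.673216: f=-2.887073 → w ← -2.673216 + 0.22·(-2.887073) = -3.308372
x=0.440000, w=-3.308372: f=-3.573042 → w ← -3.308372 + 0.22·(-3.573042) = -4.094441
x=0.660000, w=-4.094441: f=-4.421997 → w ← -4.094441 + 0.22·(-4.421997) = -5.067281
x=0.880000, w=-5.067281: f=-5.472663 → w ← -5.067281 + 0.22·(-5.472663) = -6.271266
w(1.1) ≈ -6.2713

-6.2713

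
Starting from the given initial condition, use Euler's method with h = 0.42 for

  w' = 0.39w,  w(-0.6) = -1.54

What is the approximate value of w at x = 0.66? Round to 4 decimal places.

Euler: w_{n+1} = w_n + h·f(x_n, w_n).
x=-0.600000, w=-1.540000: f=-0.600600 → w ← -1.540000 + 0.42·(-0.600600) = -1.792252
x=-0.180000, w=-1.792252: f=-0.698978 → w ← -1.792252 + 0.42·(-0.698978) = -2.085823
x=0.240000, w=-2.085823: f=-0.813471 → w ← -2.085823 + 0.42·(-0.813471) = -2.427481
w(0.66) ≈ -2.4275

-2.4275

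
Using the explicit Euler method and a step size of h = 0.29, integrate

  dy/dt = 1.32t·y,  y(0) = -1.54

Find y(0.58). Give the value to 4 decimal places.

Euler: y_{n+1} = y_n + h·f(t_n, y_n).
t=0.000000, y=-1.540000: f=0.000000 → y ← -1.540000 + 0.29·0.000000 = -1.540000
t=0.290000, y=-1.540000: f=-0.589512 → y ← -1.540000 + 0.29·(-0.589512) = -1.710958
y(0.58) ≈ -1.7110

-1.7110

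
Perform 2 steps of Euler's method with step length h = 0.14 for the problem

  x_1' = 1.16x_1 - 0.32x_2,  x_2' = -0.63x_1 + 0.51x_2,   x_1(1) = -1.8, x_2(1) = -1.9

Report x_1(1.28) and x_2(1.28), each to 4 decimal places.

-2.2491, -1.8339

Euler on (x_1,x_2): x_1_{n+1} = x_1_n + h·x_1', x_2_{n+1} = x_2_n + h·x_2'.
1.000000: (-1.800000, -1.900000); f=(-1.480000, 0.165000) → (-2.007200, -1.876900)
1.140000: (-2.007200, -1.876900); f=(-1.727744, 0.307317) → (-2.249084, -1.833876)
(x_1(1.28), x_2(1.28)) ≈ (-2.2491, -1.8339)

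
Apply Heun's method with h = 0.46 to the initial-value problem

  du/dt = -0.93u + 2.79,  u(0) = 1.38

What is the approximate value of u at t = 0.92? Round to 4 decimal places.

Heun: k1 = f(t_n, u_n); k2 = f(t_n + h, u_n + h·k1); u_{n+1} = u_n + (h/2)·(k1 + k2).
t=0.000000, u=1.380000:
  k1 = f(0.000000, 1.380000) = 1.506600
  k2 = f(0.460000, 2.073036) = 0.862077
  u ← 1.380000 + (0.46/2)·(1.506600 + 0.862077) = 1.924796
t=0.460000, u=1.924796:
  k1 = f(0.460000, 1.924796) = 0.999940
  k2 = f(0.920000, 2.384768) = 0.572166
  u ← 1.924796 + (0.46/2)·(0.999940 + 0.572166) = 2.286380
u(0.92) ≈ 2.2864

2.2864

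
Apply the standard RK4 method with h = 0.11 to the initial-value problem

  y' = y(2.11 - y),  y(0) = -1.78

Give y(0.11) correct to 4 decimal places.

-2.8786

RK4: k1 = f(x_n, y_n); k2 = f(x_n + h/2, y_n + (h/2)·k1); k3 = f(x_n + h/2, y_n + (h/2)·k2); k4 = f(x_n + h, y_n + h·k3); y_{n+1} = y_n + (h/6)·(k1 + 2k2 + 2k3 + k4).
x=0.000000, y=-1.780000:
  k1 = f(0.000000, -1.780000) = -6.924200
  k2 = f(0.055000, -2.160831) = -9.228544
  k3 = f(0.055000, -2.287570) = -10.059749
  k4 = f(0.110000, -2.886572) = -14.422968
  y ← -1.780000 + (0.11/6)·(k1 + 2k2 + 2k3 + k4) = -2.878602
y(0.11) ≈ -2.8786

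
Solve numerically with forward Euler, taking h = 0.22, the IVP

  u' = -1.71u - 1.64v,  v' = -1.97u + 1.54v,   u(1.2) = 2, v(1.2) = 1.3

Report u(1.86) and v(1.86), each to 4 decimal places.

Euler on (u,v): u_{n+1} = u_n + h·u', v_{n+1} = v_n + h·v'.
1.200000: (2.000000, 1.300000); f=(-5.552000, -1.938000) → (0.778560, 0.873640)
1.420000: (0.778560, 0.873640); f=(-2.764107, -0.188358) → (0.170456, 0.832201)
1.640000: (0.170456, 0.832201); f=(-1.656291, 0.945791) → (-0.193928, 1.040275)
(u(1.86), v(1.86)) ≈ (-0.1939, 1.0403)

-0.1939, 1.0403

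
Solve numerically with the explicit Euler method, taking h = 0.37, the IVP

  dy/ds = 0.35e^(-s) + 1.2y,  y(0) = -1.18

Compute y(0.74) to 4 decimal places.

-2.1840

Euler: y_{n+1} = y_n + h·f(s_n, y_n).
s=0.000000, y=-1.180000: f=-1.066000 → y ← -1.180000 + 0.37·(-1.066000) = -1.574420
s=0.370000, y=-1.574420: f=-1.647547 → y ← -1.574420 + 0.37·(-1.647547) = -2.184012
y(0.74) ≈ -2.1840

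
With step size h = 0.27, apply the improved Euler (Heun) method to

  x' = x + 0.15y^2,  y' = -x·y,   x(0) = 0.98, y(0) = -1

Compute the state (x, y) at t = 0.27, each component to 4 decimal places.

1.3170, -0.7401

Heun on (x,y): k1 = f(t_n, state_n); k2 = f(t_n + h, state_n + h·k1); state_{n+1} = state_n + (h/2)·(k1 + k2).
0.000000: (0.980000, -1.000000)
  k1 = (1.130000, 0.980000)
  predictor → (1.285100, -0.735400)
  k2 = (1.366222, 0.945063)
  → (1.316990, -0.740117)
(x(0.27), y(0.27)) ≈ (1.3170, -0.7401)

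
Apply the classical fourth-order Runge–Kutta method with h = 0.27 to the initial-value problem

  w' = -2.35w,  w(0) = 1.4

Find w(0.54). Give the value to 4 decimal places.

0.3947

RK4: k1 = f(x_n, w_n); k2 = f(x_n + h/2, w_n + (h/2)·k1); k3 = f(x_n + h/2, w_n + (h/2)·k2); k4 = f(x_n + h, w_n + h·k3); w_{n+1} = w_n + (h/6)·(k1 + 2k2 + 2k3 + k4).
x=0.000000, w=1.400000:
  k1 = f(0.000000, 1.400000) = -3.290000
  k2 = f(0.135000, 0.955850) = -2.246247
  k3 = f(0.135000, 1.096757) = -2.577378
  k4 = f(0.270000, 0.704108) = -1.654654
  w ← 1.400000 + (0.27/6)·(k1 + 2k2 + 2k3 + k4) = 0.743364
x=0.270000, w=0.743364:
  k1 = f(0.270000, 0.743364) = -1.746906
  k2 = f(0.405000, 0.507532) = -1.192700
  k3 = f(0.405000, 0.582350) = -1.368522
  k4 = f(0.540000, 0.373863) = -0.878579
  w ← 0.743364 + (0.27/6)·(k1 + 2k2 + 2k3 + k4) = 0.394707
w(0.54) ≈ 0.3947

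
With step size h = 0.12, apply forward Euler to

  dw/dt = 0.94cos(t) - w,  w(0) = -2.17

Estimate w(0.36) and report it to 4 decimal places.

-1.1833

Euler: w_{n+1} = w_n + h·f(t_n, w_n).
t=0.000000, w=-2.170000: f=3.110000 → w ← -2.170000 + 0.12·3.110000 = -1.796800
t=0.120000, w=-1.796800: f=2.730040 → w ← -1.796800 + 0.12·2.730040 = -1.469195
t=0.240000, w=-1.469195: f=2.382253 → w ← -1.469195 + 0.12·2.382253 = -1.183325
w(0.36) ≈ -1.1833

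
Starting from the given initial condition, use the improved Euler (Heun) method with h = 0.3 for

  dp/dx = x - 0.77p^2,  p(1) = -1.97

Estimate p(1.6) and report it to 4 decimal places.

-5.4616

Heun: k1 = f(x_n, p_n); k2 = f(x_n + h, p_n + h·k1); p_{n+1} = p_n + (h/2)·(k1 + k2).
x=1.000000, p=-1.970000:
  k1 = f(1.000000, -1.970000) = -1.988293
  k2 = f(1.300000, -2.566488) = -3.771882
  p ← -1.970000 + (0.3/2)·(-1.988293 + (-3.771882)) = -2.834026
x=1.300000, p=-2.834026:
  k1 = f(1.300000, -2.834026) = -4.884413
  k2 = f(1.600000, -4.299350) = -12.632997
  p ← -2.834026 + (0.3/2)·(-4.884413 + (-12.632997)) = -5.461638
p(1.6) ≈ -5.4616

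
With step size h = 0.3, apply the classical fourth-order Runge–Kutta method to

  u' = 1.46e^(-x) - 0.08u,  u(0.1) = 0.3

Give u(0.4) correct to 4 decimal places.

RK4: k1 = f(x_n, u_n); k2 = f(x_n + h/2, u_n + (h/2)·k1); k3 = f(x_n + h/2, u_n + (h/2)·k2); k4 = f(x_n + h, u_n + h·k3); u_{n+1} = u_n + (h/6)·(k1 + 2k2 + 2k3 + k4).
x=0.100000, u=0.300000:
  k1 = f(0.100000, 0.300000) = 1.297063
  k2 = f(0.250000, 0.494559) = 1.097484
  k3 = f(0.250000, 0.464623) = 1.099879
  k4 = f(0.400000, 0.629964) = 0.928270
  u ← 0.300000 + (0.3/6)·(k1 + 2k2 + 2k3 + k4) = 0.631003
u(0.4) ≈ 0.6310

0.6310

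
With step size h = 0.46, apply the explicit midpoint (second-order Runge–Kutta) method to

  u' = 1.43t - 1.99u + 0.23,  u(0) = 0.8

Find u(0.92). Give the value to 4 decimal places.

Midpoint: k1 = f(t_n, u_n); k2 = f(t_n + h/2, u_n + (h/2)·k1); u_{n+1} = u_n + h·k2.
t=0.000000, u=0.800000:
  k1 = f(0.000000, 0.800000) = -1.362000
  k2 = f(0.230000, 0.486740) = -0.409713
  u ← 0.800000 + 0.46·(-0.409713) = 0.611532
t=0.460000, u=0.611532:
  k1 = f(0.460000, 0.611532) = -0.329149
  k2 = f(0.690000, 0.535828) = 0.150402
  u ← 0.611532 + 0.46·0.150402 = 0.680717
u(0.92) ≈ 0.6807

0.6807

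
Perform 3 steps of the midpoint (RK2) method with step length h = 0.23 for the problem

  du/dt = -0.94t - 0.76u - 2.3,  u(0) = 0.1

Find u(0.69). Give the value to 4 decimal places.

-1.3624

Midpoint: k1 = f(t_n, u_n); k2 = f(t_n + h/2, u_n + (h/2)·k1); u_{n+1} = u_n + h·k2.
t=0.000000, u=0.100000:
  k1 = f(0.000000, 0.100000) = -2.376000
  k2 = f(0.115000, -0.173240) = -2.276438
  u ← 0.100000 + 0.23·(-2.276438) = -0.423581
t=0.230000, u=-0.423581:
  k1 = f(0.230000, -0.423581) = -2.194279
  k2 = f(0.345000, -0.675923) = -2.110599
  u ← -0.423581 + 0.23·(-2.110599) = -0.909018
t=0.460000, u=-0.909018:
  k1 = f(0.460000, -0.909018) = -2.041546
  k2 = f(0.575000, -1.143796) = -1.971215
  u ← -0.909018 + 0.23·(-1.971215) = -1.362398
u(0.69) ≈ -1.3624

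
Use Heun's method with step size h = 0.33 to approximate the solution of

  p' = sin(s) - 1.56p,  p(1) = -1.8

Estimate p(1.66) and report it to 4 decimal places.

-0.3041

Heun: k1 = f(s_n, p_n); k2 = f(s_n + h, p_n + h·k1); p_{n+1} = p_n + (h/2)·(k1 + k2).
s=1.000000, p=-1.800000:
  k1 = f(1.000000, -1.800000) = 3.649471
  k2 = f(1.330000, -0.595675) = 1.900401
  p ← -1.800000 + (0.33/2)·(3.649471 + 1.900401) = -0.884271
s=1.330000, p=-0.884271:
  k1 = f(1.330000, -0.884271) = 2.350611
  k2 = f(1.660000, -0.108569) = 1.165392
  p ← -0.884271 + (0.33/2)·(2.350611 + 1.165392) = -0.304131
p(1.66) ≈ -0.3041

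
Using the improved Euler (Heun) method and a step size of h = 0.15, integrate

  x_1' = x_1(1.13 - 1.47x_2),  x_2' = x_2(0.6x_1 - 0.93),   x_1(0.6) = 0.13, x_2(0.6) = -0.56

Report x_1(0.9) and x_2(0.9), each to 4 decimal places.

Heun on (x_1,x_2): k1 = f(t_n, state_n); k2 = f(t_n + h, state_n + h·k1); state_{n+1} = state_n + (h/2)·(k1 + k2).
0.600000: (0.130000, -0.560000)
  k1 = (0.253916, 0.477120)
  predictor → (0.168087, -0.488432)
  k2 = (0.310625, 0.404982)
  → (0.172341, -0.493842)
0.750000: (0.172341, -0.493842)
  k1 = (0.319855, 0.408208)
  predictor → (0.220319, -0.432611)
  k2 = (0.389069, 0.345141)
  → (0.225510, -0.437341)
(x_1(0.9), x_2(0.9)) ≈ (0.2255, -0.4373)

0.2255, -0.4373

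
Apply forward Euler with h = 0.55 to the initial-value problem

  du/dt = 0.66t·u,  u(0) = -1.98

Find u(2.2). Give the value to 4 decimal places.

-5.3145

Euler: u_{n+1} = u_n + h·f(t_n, u_n).
t=0.000000, u=-1.980000: f=0.000000 → u ← -1.980000 + 0.55·0.000000 = -1.980000
t=0.550000, u=-1.980000: f=-0.718740 → u ← -1.980000 + 0.55·(-0.718740) = -2.375307
t=1.100000, u=-2.375307: f=-1.724473 → u ← -2.375307 + 0.55·(-1.724473) = -3.323767
t=1.650000, u=-3.323767: f=-3.619582 → u ← -3.323767 + 0.55·(-3.619582) = -5.314537
u(2.2) ≈ -5.3145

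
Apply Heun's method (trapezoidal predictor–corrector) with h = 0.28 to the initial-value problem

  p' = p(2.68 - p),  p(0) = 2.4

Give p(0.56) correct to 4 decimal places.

2.5978

Heun: k1 = f(t_n, p_n); k2 = f(t_n + h, p_n + h·k1); p_{n+1} = p_n + (h/2)·(k1 + k2).
t=0.000000, p=2.400000:
  k1 = f(0.000000, 2.400000) = 0.672000
  k2 = f(0.280000, 2.588160) = 0.237697
  p ← 2.400000 + (0.28/2)·(0.672000 + 0.237697) = 2.527358
t=0.280000, p=2.527358:
  k1 = f(0.280000, 2.527358) = 0.385782
  k2 = f(0.560000, 2.635377) = 0.117600
  p ← 2.527358 + (0.28/2)·(0.385782 + 0.117600) = 2.597831
p(0.56) ≈ 2.5978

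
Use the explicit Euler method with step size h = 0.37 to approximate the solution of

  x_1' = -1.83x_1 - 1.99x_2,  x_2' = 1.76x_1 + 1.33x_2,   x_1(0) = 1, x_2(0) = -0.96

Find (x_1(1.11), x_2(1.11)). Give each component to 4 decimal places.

0.6576, -0.1476

Euler on (x_1,x_2): x_1_{n+1} = x_1_n + h·x_1', x_2_{n+1} = x_2_n + h·x_2'.
0.000000: (1.000000, -0.960000); f=(0.080400, 0.483200) → (1.029748, -0.781216)
0.370000: (1.029748, -0.781216); f=(-0.329819, 0.773339) → (0.907715, -0.495080)
0.740000: (0.907715, -0.495080); f=(-0.675908, 0.939121) → (0.657629, -0.147606)
(x_1(1.11), x_2(1.11)) ≈ (0.6576, -0.1476)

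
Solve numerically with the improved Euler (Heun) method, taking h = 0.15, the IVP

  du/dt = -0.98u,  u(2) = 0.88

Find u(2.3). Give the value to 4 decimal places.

Heun: k1 = f(t_n, u_n); k2 = f(t_n + h, u_n + h·k1); u_{n+1} = u_n + (h/2)·(k1 + k2).
t=2.000000, u=0.880000:
  k1 = f(2.000000, 0.880000) = -0.862400
  k2 = f(2.150000, 0.750640) = -0.735627
  u ← 0.880000 + (0.15/2)·(-0.862400 + (-0.735627)) = 0.760148
t=2.150000, u=0.760148:
  k1 = f(2.150000, 0.760148) = -0.744945
  k2 = f(2.300000, 0.648406) = -0.635438
  u ← 0.760148 + (0.15/2)·(-0.744945 + (-0.635438)) = 0.656619
u(2.3) ≈ 0.6566

0.6566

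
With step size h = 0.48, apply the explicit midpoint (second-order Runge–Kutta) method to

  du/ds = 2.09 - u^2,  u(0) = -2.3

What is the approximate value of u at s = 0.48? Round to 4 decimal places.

Midpoint: k1 = f(s_n, u_n); k2 = f(s_n + h/2, u_n + (h/2)·k1); u_{n+1} = u_n + h·k2.
s=0.000000, u=-2.300000:
  k1 = f(0.000000, -2.300000) = -3.200000
  k2 = f(0.240000, -3.068000) = -7.322624
  u ← -2.300000 + 0.48·(-7.322624) = -5.814860
u(0.48) ≈ -5.8149

-5.8149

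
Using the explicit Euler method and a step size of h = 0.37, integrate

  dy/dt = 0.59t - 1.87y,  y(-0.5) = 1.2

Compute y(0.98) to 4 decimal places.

0.1542

Euler: y_{n+1} = y_n + h·f(t_n, y_n).
t=-0.500000, y=1.200000: f=-2.539000 → y ← 1.200000 + 0.37·(-2.539000) = 0.260570
t=-0.130000, y=0.260570: f=-0.563966 → y ← 0.260570 + 0.37·(-0.563966) = 0.051903
t=0.240000, y=0.051903: f=0.044542 → y ← 0.051903 + 0.37·0.044542 = 0.068383
t=0.610000, y=0.068383: f=0.232023 → y ← 0.068383 + 0.37·0.232023 = 0.154232
y(0.98) ≈ 0.1542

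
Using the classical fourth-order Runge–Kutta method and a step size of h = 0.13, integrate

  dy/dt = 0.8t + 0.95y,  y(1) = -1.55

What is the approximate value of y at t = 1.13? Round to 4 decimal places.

-1.6360

RK4: k1 = f(t_n, y_n); k2 = f(t_n + h/2, y_n + (h/2)·k1); k3 = f(t_n + h/2, y_n + (h/2)·k2); k4 = f(t_n + h, y_n + h·k3); y_{n+1} = y_n + (h/6)·(k1 + 2k2 + 2k3 + k4).
t=1.000000, y=-1.550000:
  k1 = f(1.000000, -1.550000) = -0.672500
  k2 = f(1.065000, -1.593713) = -0.662027
  k3 = f(1.065000, -1.593032) = -0.661380
  k4 = f(1.130000, -1.635979) = -0.650180
  y ← -1.550000 + (0.13/6)·(k1 + 2k2 + 2k3 + k4) = -1.636006
y(1.13) ≈ -1.6360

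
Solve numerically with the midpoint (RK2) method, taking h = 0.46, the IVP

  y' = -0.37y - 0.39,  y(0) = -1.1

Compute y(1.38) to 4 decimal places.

-1.0817

Midpoint: k1 = f(t_n, y_n); k2 = f(t_n + h/2, y_n + (h/2)·k1); y_{n+1} = y_n + h·k2.
t=0.000000, y=-1.100000:
  k1 = f(0.000000, -1.100000) = 0.017000
  k2 = f(0.230000, -1.096090) = 0.015553
  y ← -1.100000 + 0.46·0.015553 = -1.092845
t=0.460000, y=-1.092845:
  k1 = f(0.460000, -1.092845) = 0.014353
  k2 = f(0.690000, -1.089544) = 0.013131
  y ← -1.092845 + 0.46·0.013131 = -1.086805
t=0.920000, y=-1.086805:
  k1 = f(0.920000, -1.086805) = 0.012118
  k2 = f(1.150000, -1.084018) = 0.011087
  y ← -1.086805 + 0.46·0.011087 = -1.081705
y(1.38) ≈ -1.0817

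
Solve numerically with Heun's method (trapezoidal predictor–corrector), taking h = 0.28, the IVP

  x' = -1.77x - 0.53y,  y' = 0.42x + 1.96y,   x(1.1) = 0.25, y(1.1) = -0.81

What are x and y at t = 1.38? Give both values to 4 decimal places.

0.2780, -1.3393

Heun on (x,y): k1 = f(t_n, state_n); k2 = f(t_n + h, state_n + h·k1); state_{n+1} = state_n + (h/2)·(k1 + k2).
1.100000: (0.250000, -0.810000)
  k1 = (-0.013200, -1.482600)
  predictor → (0.246304, -1.225128)
  k2 = (0.213360, -2.297803)
  → (0.278022, -1.339256)
(x(1.38), y(1.38)) ≈ (0.2780, -1.3393)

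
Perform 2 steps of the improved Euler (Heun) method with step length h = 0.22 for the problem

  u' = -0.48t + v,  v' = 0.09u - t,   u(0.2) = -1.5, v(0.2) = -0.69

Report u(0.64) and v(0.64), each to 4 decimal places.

Heun on (u,v): k1 = f(t_n, state_n); k2 = f(t_n + h, state_n + h·k1); state_{n+1} = state_n + (h/2)·(k1 + k2).
0.200000: (-1.500000, -0.690000)
  k1 = (-0.786000, -0.335000)
  predictor → (-1.672920, -0.763700)
  k2 = (-0.965300, -0.570563)
  → (-1.692643, -0.789612)
0.420000: (-1.692643, -0.789612)
  k1 = (-0.991212, -0.572338)
  predictor → (-1.910710, -0.915526)
  k2 = (-1.222726, -0.811964)
  → (-1.936176, -0.941885)
(u(0.64), v(0.64)) ≈ (-1.9362, -0.9419)

-1.9362, -0.9419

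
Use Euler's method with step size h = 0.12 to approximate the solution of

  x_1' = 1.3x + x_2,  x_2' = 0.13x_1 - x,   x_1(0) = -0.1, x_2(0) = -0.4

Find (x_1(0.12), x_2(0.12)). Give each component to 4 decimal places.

Euler on (x_1,x_2): x_1_{n+1} = x_1_n + h·x_1', x_2_{n+1} = x_2_n + h·x_2'.
0.000000: (-0.100000, -0.400000); f=(-0.400000, -0.013000) → (-0.148000, -0.401560)
(x_1(0.12), x_2(0.12)) ≈ (-0.1480, -0.4016)

-0.1480, -0.4016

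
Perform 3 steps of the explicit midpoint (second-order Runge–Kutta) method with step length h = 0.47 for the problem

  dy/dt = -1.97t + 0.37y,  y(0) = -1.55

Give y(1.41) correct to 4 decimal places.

-4.8979

Midpoint: k1 = f(t_n, y_n); k2 = f(t_n + h/2, y_n + (h/2)·k1); y_{n+1} = y_n + h·k2.
t=0.000000, y=-1.550000:
  k1 = f(0.000000, -1.550000) = -0.573500
  k2 = f(0.235000, -1.684773) = -1.086316
  y ← -1.550000 + 0.47·(-1.086316) = -2.060568
t=0.470000, y=-2.060568:
  k1 = f(0.470000, -2.060568) = -1.688310
  k2 = f(0.705000, -2.457321) = -2.298059
  y ← -2.060568 + 0.47·(-2.298059) = -3.140656
t=0.940000, y=-3.140656:
  k1 = f(0.940000, -3.140656) = -3.013843
  k2 = f(1.175000, -3.848909) = -3.738846
  y ← -3.140656 + 0.47·(-3.738846) = -4.897914
y(1.41) ≈ -4.8979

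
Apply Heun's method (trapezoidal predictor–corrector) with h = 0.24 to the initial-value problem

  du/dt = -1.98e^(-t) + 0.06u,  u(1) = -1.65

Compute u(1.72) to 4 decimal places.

Heun: k1 = f(t_n, u_n); k2 = f(t_n + h, u_n + h·k1); u_{n+1} = u_n + (h/2)·(k1 + k2).
t=1.000000, u=-1.650000:
  k1 = f(1.000000, -1.650000) = -0.827401
  k2 = f(1.240000, -1.848576) = -0.683895
  u ← -1.650000 + (0.24/2)·(-0.827401 + (-0.683895)) = -1.831356
t=1.240000, u=-1.831356:
  k1 = f(1.240000, -1.831356) = -0.682862
  k2 = f(1.480000, -1.995242) = -0.570437
  u ← -1.831356 + (0.24/2)·(-0.682862 + (-0.570437)) = -1.981752
t=1.480000, u=-1.981752:
  k1 = f(1.480000, -1.981752) = -0.569628
  k2 = f(1.720000, -2.118462) = -0.481659
  u ← -1.981752 + (0.24/2)·(-0.569628 + (-0.481659)) = -2.107906
u(1.72) ≈ -2.1079

-2.1079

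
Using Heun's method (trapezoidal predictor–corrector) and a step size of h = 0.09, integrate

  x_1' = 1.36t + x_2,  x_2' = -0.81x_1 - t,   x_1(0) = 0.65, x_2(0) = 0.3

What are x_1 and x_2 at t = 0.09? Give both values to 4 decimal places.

0.6804, 0.2476

Heun on (x_1,x_2): k1 = f(t_n, state_n); k2 = f(t_n + h, state_n + h·k1); state_{n+1} = state_n + (h/2)·(k1 + k2).
0.000000: (0.650000, 0.300000)
  k1 = (0.300000, -0.526500)
  predictor → (0.677000, 0.252615)
  k2 = (0.375015, -0.638370)
  → (0.680376, 0.247581)
(x_1(0.09), x_2(0.09)) ≈ (0.6804, 0.2476)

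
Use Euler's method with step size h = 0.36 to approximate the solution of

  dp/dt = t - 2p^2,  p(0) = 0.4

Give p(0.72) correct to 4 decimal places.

0.3560

Euler: p_{n+1} = p_n + h·f(t_n, p_n).
t=0.000000, p=0.400000: f=-0.320000 → p ← 0.400000 + 0.36·(-0.320000) = 0.284800
t=0.360000, p=0.284800: f=0.197778 → p ← 0.284800 + 0.36·0.197778 = 0.356000
p(0.72) ≈ 0.3560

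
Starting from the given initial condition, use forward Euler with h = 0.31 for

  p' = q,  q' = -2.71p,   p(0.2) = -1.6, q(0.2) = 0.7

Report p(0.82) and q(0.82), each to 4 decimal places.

Euler on (p,q): p_{n+1} = p_n + h·p', q_{n+1} = q_n + h·q'.
0.200000: (-1.600000, 0.700000); f=(0.700000, 4.336000) → (-1.383000, 2.044160)
0.510000: (-1.383000, 2.044160); f=(2.044160, 3.747930) → (-0.749310, 3.206018)
(p(0.82), q(0.82)) ≈ (-0.7493, 3.2060)

-0.7493, 3.2060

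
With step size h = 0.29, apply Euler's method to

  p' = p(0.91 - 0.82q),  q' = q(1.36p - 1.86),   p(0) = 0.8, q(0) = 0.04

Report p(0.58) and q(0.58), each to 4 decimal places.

Euler on (p,q): p_{n+1} = p_n + h·p', q_{n+1} = q_n + h·q'.
0.000000: (0.800000, 0.040000); f=(0.701760, -0.030880) → (1.003510, 0.031045)
0.290000: (1.003510, 0.031045); f=(0.887648, -0.015374) → (1.260928, 0.026586)
(p(0.58), q(0.58)) ≈ (1.2609, 0.0266)

1.2609, 0.0266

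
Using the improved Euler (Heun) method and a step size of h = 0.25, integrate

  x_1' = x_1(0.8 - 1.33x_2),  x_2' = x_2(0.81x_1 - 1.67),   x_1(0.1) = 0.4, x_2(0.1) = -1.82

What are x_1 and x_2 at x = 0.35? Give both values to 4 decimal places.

0.7782, -1.3500

Heun on (x_1,x_2): k1 = f(x_n, state_n); k2 = f(x_n + h, state_n + h·k1); state_{n+1} = state_n + (h/2)·(k1 + k2).
0.100000: (0.400000, -1.820000)
  k1 = (1.288240, 2.449720)
  predictor → (0.722060, -1.207570)
  k2 = (1.737326, 1.310372)
  → (0.778196, -1.349988)
(x_1(0.35), x_2(0.35)) ≈ (0.7782, -1.3500)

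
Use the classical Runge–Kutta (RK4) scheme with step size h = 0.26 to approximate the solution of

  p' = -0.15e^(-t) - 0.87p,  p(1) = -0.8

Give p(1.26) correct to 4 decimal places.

RK4: k1 = f(t_n, p_n); k2 = f(t_n + h/2, p_n + (h/2)·k1); k3 = f(t_n + h/2, p_n + (h/2)·k2); k4 = f(t_n + h, p_n + h·k3); p_{n+1} = p_n + (h/6)·(k1 + 2k2 + 2k3 + k4).
t=1.000000, p=-0.800000:
  k1 = f(1.000000, -0.800000) = 0.640818
  k2 = f(1.130000, -0.716694) = 0.575068
  k3 = f(1.130000, -0.725241) = 0.582505
  k4 = f(1.260000, -0.648549) = 0.521689
  p ← -0.800000 + (0.26/6)·(k1 + 2k2 + 2k3 + k4) = -0.649302
p(1.26) ≈ -0.6493

-0.6493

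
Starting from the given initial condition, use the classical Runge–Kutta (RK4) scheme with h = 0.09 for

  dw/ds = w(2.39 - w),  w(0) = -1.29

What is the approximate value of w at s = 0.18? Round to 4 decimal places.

RK4: k1 = f(s_n, w_n); k2 = f(s_n + h/2, w_n + (h/2)·k1); k3 = f(s_n + h/2, w_n + (h/2)·k2); k4 = f(s_n + h, w_n + h·k3); w_{n+1} = w_n + (h/6)·(k1 + 2k2 + 2k3 + k4).
s=0.000000, w=-1.290000:
  k1 = f(0.000000, -1.290000) = -4.747200
  k2 = f(0.045000, -1.503624) = -5.854546
  k3 = f(0.045000, -1.553455) = -6.125978
  k4 = f(0.090000, -1.841338) = -7.791323
  w ← -1.290000 + (0.09/6)·(k1 + 2k2 + 2k3 + k4) = -1.837494
s=0.090000, w=-1.837494:
  k1 = f(0.090000, -1.837494) = -7.767992
  k2 = f(0.135000, -2.187053) = -10.010259
  k3 = f(0.135000, -2.287955) = -10.702952
  k4 = f(0.180000, -2.800759) = -14.538067
  w ← -1.837494 + (0.09/6)·(k1 + 2k2 + 2k3 + k4) = -2.793481
w(0.18) ≈ -2.7935

-2.7935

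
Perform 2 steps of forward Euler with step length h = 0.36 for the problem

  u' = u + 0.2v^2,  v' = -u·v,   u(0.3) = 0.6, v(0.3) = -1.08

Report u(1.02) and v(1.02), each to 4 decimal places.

1.2756, -0.5724

Euler on (u,v): u_{n+1} = u_n + h·u', v_{n+1} = v_n + h·v'.
0.300000: (0.600000, -1.080000); f=(0.833280, 0.648000) → (0.899981, -0.846720)
0.660000: (0.899981, -0.846720); f=(1.043368, 0.762032) → (1.275593, -0.572389)
(u(1.02), v(1.02)) ≈ (1.2756, -0.5724)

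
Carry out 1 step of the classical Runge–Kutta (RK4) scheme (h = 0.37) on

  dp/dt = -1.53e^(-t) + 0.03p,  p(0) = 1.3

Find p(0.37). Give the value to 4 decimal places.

0.8385

RK4: k1 = f(t_n, p_n); k2 = f(t_n + h/2, p_n + (h/2)·k1); k3 = f(t_n + h/2, p_n + (h/2)·k2); k4 = f(t_n + h, p_n + h·k3); p_{n+1} = p_n + (h/6)·(k1 + 2k2 + 2k3 + k4).
t=0.000000, p=1.300000:
  k1 = f(0.000000, 1.300000) = -1.491000
  k2 = f(0.185000, 1.024165) = -1.240865
  k3 = f(0.185000, 1.070440) = -1.239476
  k4 = f(0.370000, 0.841394) = -1.031582
  p ← 1.300000 + (0.37/6)·(k1 + 2k2 + 2k3 + k4) = 0.838532
p(0.37) ≈ 0.8385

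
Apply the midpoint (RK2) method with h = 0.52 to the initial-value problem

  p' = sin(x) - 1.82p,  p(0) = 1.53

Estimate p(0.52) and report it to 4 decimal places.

0.9009

Midpoint: k1 = f(x_n, p_n); k2 = f(x_n + h/2, p_n + (h/2)·k1); p_{n+1} = p_n + h·k2.
x=0.000000, p=1.530000:
  k1 = f(0.000000, 1.530000) = -2.784600
  k2 = f(0.260000, 0.806004) = -1.209847
  p ← 1.530000 + 0.52·(-1.209847) = 0.900880
p(0.52) ≈ 0.9009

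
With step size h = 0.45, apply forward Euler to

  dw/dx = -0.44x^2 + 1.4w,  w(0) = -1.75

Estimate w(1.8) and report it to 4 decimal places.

-13.0823

Euler: w_{n+1} = w_n + h·f(x_n, w_n).
x=0.000000, w=-1.750000: f=-2.450000 → w ← -1.750000 + 0.45·(-2.450000) = -2.852500
x=0.450000, w=-2.852500: f=-4.082600 → w ← -2.852500 + 0.45·(-4.082600) = -4.689670
x=0.900000, w=-4.689670: f=-6.921938 → w ← -4.689670 + 0.45·(-6.921938) = -7.804542
x=1.350000, w=-7.804542: f=-11.728259 → w ← -7.804542 + 0.45·(-11.728259) = -13.082259
w(1.8) ≈ -13.0823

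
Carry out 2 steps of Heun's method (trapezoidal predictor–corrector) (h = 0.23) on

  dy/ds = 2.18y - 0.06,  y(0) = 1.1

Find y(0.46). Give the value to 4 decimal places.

Heun: k1 = f(s_n, y_n); k2 = f(s_n + h, y_n + h·k1); y_{n+1} = y_n + (h/2)·(k1 + k2).
s=0.000000, y=1.100000:
  k1 = f(0.000000, 1.100000) = 2.338000
  k2 = f(0.230000, 1.637740) = 3.510273
  y ← 1.100000 + (0.23/2)·(2.338000 + 3.510273) = 1.772551
s=0.230000, y=1.772551:
  k1 = f(0.230000, 1.772551) = 3.804162
  k2 = f(0.460000, 2.647509) = 5.711569
  y ← 1.772551 + (0.23/2)·(3.804162 + 5.711569) = 2.866860
y(0.46) ≈ 2.8669

2.8669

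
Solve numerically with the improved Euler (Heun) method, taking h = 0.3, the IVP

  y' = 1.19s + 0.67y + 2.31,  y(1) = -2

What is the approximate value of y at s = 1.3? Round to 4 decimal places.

Heun: k1 = f(s_n, y_n); k2 = f(s_n + h, y_n + h·k1); y_{n+1} = y_n + (h/2)·(k1 + k2).
s=1.000000, y=-2.000000:
  k1 = f(1.000000, -2.000000) = 2.160000
  k2 = f(1.300000, -1.352000) = 2.951160
  y ← -2.000000 + (0.3/2)·(2.160000 + 2.951160) = -1.233326
y(1.3) ≈ -1.2333

-1.2333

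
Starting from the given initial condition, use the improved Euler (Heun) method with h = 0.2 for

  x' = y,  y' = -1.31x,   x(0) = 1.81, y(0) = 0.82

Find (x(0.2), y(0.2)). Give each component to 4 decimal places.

1.9266, 0.3243

Heun on (x,y): k1 = f(s_n, state_n); k2 = f(s_n + h, state_n + h·k1); state_{n+1} = state_n + (h/2)·(k1 + k2).
0.000000: (1.810000, 0.820000)
  k1 = (0.820000, -2.371100)
  predictor → (1.974000, 0.345780)
  k2 = (0.345780, -2.585940)
  → (1.926578, 0.324296)
(x(0.2), y(0.2)) ≈ (1.9266, 0.3243)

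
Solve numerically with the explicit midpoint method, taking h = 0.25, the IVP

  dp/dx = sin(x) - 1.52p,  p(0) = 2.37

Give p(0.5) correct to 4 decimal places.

1.2370

Midpoint: k1 = f(x_n, p_n); k2 = f(x_n + h/2, p_n + (h/2)·k1); p_{n+1} = p_n + h·k2.
x=0.000000, p=2.370000:
  k1 = f(0.000000, 2.370000) = -3.602400
  k2 = f(0.125000, 1.919700) = -2.793269
  p ← 2.370000 + 0.25·(-2.793269) = 1.671683
x=0.250000, p=1.671683:
  k1 = f(0.250000, 1.671683) = -2.293554
  k2 = f(0.375000, 1.384988) = -1.738910
  p ← 1.671683 + 0.25·(-1.738910) = 1.236955
p(0.5) ≈ 1.2370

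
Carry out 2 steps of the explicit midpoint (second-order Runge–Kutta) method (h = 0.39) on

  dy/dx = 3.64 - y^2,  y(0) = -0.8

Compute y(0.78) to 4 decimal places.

Midpoint: k1 = f(x_n, y_n); k2 = f(x_n + h/2, y_n + (h/2)·k1); y_{n+1} = y_n + h·k2.
x=0.000000, y=-0.800000:
  k1 = f(0.000000, -0.800000) = 3.000000
  k2 = f(0.195000, -0.215000) = 3.593775
  y ← -0.800000 + 0.39·3.593775 = 0.601572
x=0.390000, y=0.601572:
  k1 = f(0.390000, 0.601572) = 3.278111
  k2 = f(0.585000, 1.240804) = 2.100406
  y ← 0.601572 + 0.39·2.100406 = 1.420731
y(0.78) ≈ 1.4207

1.4207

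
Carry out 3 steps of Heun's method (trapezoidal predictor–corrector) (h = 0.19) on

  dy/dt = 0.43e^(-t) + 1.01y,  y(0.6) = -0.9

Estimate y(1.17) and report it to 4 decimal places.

Heun: k1 = f(t_n, y_n); k2 = f(t_n + h, y_n + h·k1); y_{n+1} = y_n + (h/2)·(k1 + k2).
t=0.600000, y=-0.900000:
  k1 = f(0.600000, -0.900000) = -0.673011
  k2 = f(0.790000, -1.027872) = -0.842998
  y ← -0.900000 + (0.19/2)·(-0.673011 + (-0.842998)) = -1.044021
t=0.790000, y=-1.044021:
  k1 = f(0.790000, -1.044021) = -0.859308
  k2 = f(0.980000, -1.207289) = -1.057978
  y ← -1.044021 + (0.19/2)·(-0.859308 + (-1.057978)) = -1.226163
t=0.980000, y=-1.226163:
  k1 = f(0.980000, -1.226163) = -1.077041
  k2 = f(1.170000, -1.430801) = -1.311651
  y ← -1.226163 + (0.19/2)·(-1.077041 + (-1.311651)) = -1.453089
y(1.17) ≈ -1.4531

-1.4531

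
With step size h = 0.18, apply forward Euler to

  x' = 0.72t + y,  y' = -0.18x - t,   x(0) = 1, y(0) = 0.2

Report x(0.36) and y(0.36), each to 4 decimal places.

Euler on (x,y): x_{n+1} = x_n + h·x', y_{n+1} = y_n + h·y'.
0.000000: (1.000000, 0.200000); f=(0.200000, -0.180000) → (1.036000, 0.167600)
0.180000: (1.036000, 0.167600); f=(0.297200, -0.366480) → (1.089496, 0.101634)
(x(0.36), y(0.36)) ≈ (1.0895, 0.1016)

1.0895, 0.1016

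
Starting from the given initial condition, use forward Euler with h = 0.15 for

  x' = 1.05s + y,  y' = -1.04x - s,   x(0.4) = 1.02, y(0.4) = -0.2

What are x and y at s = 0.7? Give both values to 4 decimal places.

Euler on (x,y): x_{n+1} = x_n + h·x', y_{n+1} = y_n + h·y'.
0.400000: (1.020000, -0.200000); f=(0.220000, -1.460800) → (1.053000, -0.419120)
0.550000: (1.053000, -0.419120); f=(0.158380, -1.645120) → (1.076757, -0.665888)
(x(0.7), y(0.7)) ≈ (1.0768, -0.6659)

1.0768, -0.6659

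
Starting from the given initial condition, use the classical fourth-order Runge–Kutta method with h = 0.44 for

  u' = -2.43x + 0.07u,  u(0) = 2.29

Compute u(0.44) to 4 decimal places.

RK4: k1 = f(x_n, u_n); k2 = f(x_n + h/2, u_n + (h/2)·k1); k3 = f(x_n + h/2, u_n + (h/2)·k2); k4 = f(x_n + h, u_n + h·k3); u_{n+1} = u_n + (h/6)·(k1 + 2k2 + 2k3 + k4).
x=0.000000, u=2.290000:
  k1 = f(0.000000, 2.290000) = 0.160300
  k2 = f(0.220000, 2.325266) = -0.371831
  k3 = f(0.220000, 2.208197) = -0.380026
  k4 = f(0.440000, 2.122788) = -0.920605
  u ← 2.290000 + (0.44/6)·(k1 + 2k2 + 2k3 + k4) = 2.123972
u(0.44) ≈ 2.1240

2.1240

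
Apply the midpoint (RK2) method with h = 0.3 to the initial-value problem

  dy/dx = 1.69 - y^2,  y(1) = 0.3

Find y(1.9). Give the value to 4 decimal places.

Midpoint: k1 = f(x_n, y_n); k2 = f(x_n + h/2, y_n + (h/2)·k1); y_{n+1} = y_n + h·k2.
x=1.000000, y=0.300000:
  k1 = f(1.000000, 0.300000) = 1.600000
  k2 = f(1.150000, 0.540000) = 1.398400
  y ← 0.300000 + 0.3·1.398400 = 0.719520
x=1.300000, y=0.719520:
  k1 = f(1.300000, 0.719520) = 1.172291
  k2 = f(1.450000, 0.895364) = 0.888324
  y ← 0.719520 + 0.3·0.888324 = 0.986017
x=1.600000, y=0.986017:
  k1 = f(1.600000, 0.986017) = 0.717770
  k2 = f(1.750000, 1.093683) = 0.493858
  y ← 0.986017 + 0.3·0.493858 = 1.134175
y(1.9) ≈ 1.1342

1.1342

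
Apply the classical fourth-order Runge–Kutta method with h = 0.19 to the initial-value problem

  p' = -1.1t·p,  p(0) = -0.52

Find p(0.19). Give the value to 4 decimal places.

RK4: k1 = f(t_n, p_n); k2 = f(t_n + h/2, p_n + (h/2)·k1); k3 = f(t_n + h/2, p_n + (h/2)·k2); k4 = f(t_n + h, p_n + h·k3); p_{n+1} = p_n + (h/6)·(k1 + 2k2 + 2k3 + k4).
t=0.000000, p=-0.520000:
  k1 = f(0.000000, -0.520000) = 0.000000
  k2 = f(0.095000, -0.520000) = 0.054340
  k3 = f(0.095000, -0.514838) = 0.053801
  k4 = f(0.190000, -0.509778) = 0.106544
  p ← -0.520000 + (0.19/6)·(k1 + 2k2 + 2k3 + k4) = -0.509777
p(0.19) ≈ -0.5098

-0.5098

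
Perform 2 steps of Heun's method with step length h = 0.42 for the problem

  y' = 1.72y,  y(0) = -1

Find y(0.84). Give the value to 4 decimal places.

-3.9336

Heun: k1 = f(s_n, y_n); k2 = f(s_n + h, y_n + h·k1); y_{n+1} = y_n + (h/2)·(k1 + k2).
s=0.000000, y=-1.000000:
  k1 = f(0.000000, -1.000000) = -1.720000
  k2 = f(0.420000, -1.722400) = -2.962528
  y ← -1.000000 + (0.42/2)·(-1.720000 + (-2.962528)) = -1.983331
s=0.420000, y=-1.983331:
  k1 = f(0.420000, -1.983331) = -3.411329
  k2 = f(0.840000, -3.416089) = -5.875673
  y ← -1.983331 + (0.42/2)·(-3.411329 + (-5.875673)) = -3.933601
y(0.84) ≈ -3.9336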